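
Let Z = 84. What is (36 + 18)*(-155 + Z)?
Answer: -3834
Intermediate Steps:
(36 + 18)*(-155 + Z) = (36 + 18)*(-155 + 84) = 54*(-71) = -3834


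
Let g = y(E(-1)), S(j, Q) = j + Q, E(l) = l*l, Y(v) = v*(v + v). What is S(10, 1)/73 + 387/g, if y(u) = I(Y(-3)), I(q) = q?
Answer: 3161/146 ≈ 21.651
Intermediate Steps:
Y(v) = 2*v**2 (Y(v) = v*(2*v) = 2*v**2)
E(l) = l**2
y(u) = 18 (y(u) = 2*(-3)**2 = 2*9 = 18)
S(j, Q) = Q + j
g = 18
S(10, 1)/73 + 387/g = (1 + 10)/73 + 387/18 = 11*(1/73) + 387*(1/18) = 11/73 + 43/2 = 3161/146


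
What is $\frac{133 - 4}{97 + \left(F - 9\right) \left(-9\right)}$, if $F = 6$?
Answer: $\frac{129}{124} \approx 1.0403$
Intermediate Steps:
$\frac{133 - 4}{97 + \left(F - 9\right) \left(-9\right)} = \frac{133 - 4}{97 + \left(6 - 9\right) \left(-9\right)} = \frac{129}{97 - -27} = \frac{129}{97 + 27} = \frac{129}{124}$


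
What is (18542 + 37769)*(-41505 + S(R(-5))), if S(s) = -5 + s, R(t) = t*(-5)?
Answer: -2336061835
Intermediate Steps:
R(t) = -5*t
(18542 + 37769)*(-41505 + S(R(-5))) = (18542 + 37769)*(-41505 + (-5 - 5*(-5))) = 56311*(-41505 + (-5 + 25)) = 56311*(-41505 + 20) = 56311*(-41485) = -2336061835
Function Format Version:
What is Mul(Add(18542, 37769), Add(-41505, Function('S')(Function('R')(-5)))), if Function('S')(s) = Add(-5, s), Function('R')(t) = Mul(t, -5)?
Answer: -2336061835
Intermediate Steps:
Function('R')(t) = Mul(-5, t)
Mul(Add(18542, 37769), Add(-41505, Function('S')(Function('R')(-5)))) = Mul(Add(18542, 37769), Add(-41505, Add(-5, Mul(-5, -5)))) = Mul(56311, Add(-41505, Add(-5, 25))) = Mul(56311, Add(-41505, 20)) = Mul(56311, -41485) = -2336061835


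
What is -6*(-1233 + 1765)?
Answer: -3192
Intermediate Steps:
-6*(-1233 + 1765) = -6*532 = -3192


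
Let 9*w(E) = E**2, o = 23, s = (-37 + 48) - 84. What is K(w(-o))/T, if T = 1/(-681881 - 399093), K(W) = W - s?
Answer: -1282035164/9 ≈ -1.4245e+8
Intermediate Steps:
s = -73 (s = 11 - 84 = -73)
w(E) = E**2/9
K(W) = 73 + W (K(W) = W - 1*(-73) = W + 73 = 73 + W)
T = -1/1080974 (T = 1/(-1080974) = -1/1080974 ≈ -9.2509e-7)
K(w(-o))/T = (73 + (-1*23)**2/9)/(-1/1080974) = (73 + (1/9)*(-23)**2)*(-1080974) = (73 + (1/9)*529)*(-1080974) = (73 + 529/9)*(-1080974) = (1186/9)*(-1080974) = -1282035164/9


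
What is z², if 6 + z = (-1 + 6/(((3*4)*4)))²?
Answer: 112225/4096 ≈ 27.399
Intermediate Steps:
z = -335/64 (z = -6 + (-1 + 6/(((3*4)*4)))² = -6 + (-1 + 6/((12*4)))² = -6 + (-1 + 6/48)² = -6 + (-1 + 6*(1/48))² = -6 + (-1 + ⅛)² = -6 + (-7/8)² = -6 + 49/64 = -335/64 ≈ -5.2344)
z² = (-335/64)² = 112225/4096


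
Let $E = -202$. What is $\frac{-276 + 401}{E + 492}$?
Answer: $\frac{25}{58} \approx 0.43103$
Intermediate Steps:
$\frac{-276 + 401}{E + 492} = \frac{-276 + 401}{-202 + 492} = \frac{125}{290} = 125 \cdot \frac{1}{290} = \frac{25}{58}$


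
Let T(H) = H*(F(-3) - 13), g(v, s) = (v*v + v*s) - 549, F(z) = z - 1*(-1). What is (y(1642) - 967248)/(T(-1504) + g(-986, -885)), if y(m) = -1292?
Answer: -968540/1866817 ≈ -0.51882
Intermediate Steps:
F(z) = 1 + z (F(z) = z + 1 = 1 + z)
g(v, s) = -549 + v² + s*v (g(v, s) = (v² + s*v) - 549 = -549 + v² + s*v)
T(H) = -15*H (T(H) = H*((1 - 3) - 13) = H*(-2 - 13) = H*(-15) = -15*H)
(y(1642) - 967248)/(T(-1504) + g(-986, -885)) = (-1292 - 967248)/(-15*(-1504) + (-549 + (-986)² - 885*(-986))) = -968540/(22560 + (-549 + 972196 + 872610)) = -968540/(22560 + 1844257) = -968540/1866817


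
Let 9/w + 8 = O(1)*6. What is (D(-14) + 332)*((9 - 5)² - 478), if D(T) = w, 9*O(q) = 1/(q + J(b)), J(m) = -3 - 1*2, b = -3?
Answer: -1070124/7 ≈ -1.5287e+5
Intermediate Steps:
J(m) = -5 (J(m) = -3 - 2 = -5)
O(q) = 1/(9*(-5 + q)) (O(q) = 1/(9*(q - 5)) = 1/(9*(-5 + q)))
w = -54/49 (w = 9/(-8 + (1/(9*(-5 + 1)))*6) = 9/(-8 + ((⅑)/(-4))*6) = 9/(-8 + ((⅑)*(-¼))*6) = 9/(-8 - 1/36*6) = 9/(-8 - ⅙) = 9/(-49/6) = 9*(-6/49) = -54/49 ≈ -1.1020)
D(T) = -54/49
(D(-14) + 332)*((9 - 5)² - 478) = (-54/49 + 332)*((9 - 5)² - 478) = 16214*(4² - 478)/49 = 16214*(16 - 478)/49 = (16214/49)*(-462) = -1070124/7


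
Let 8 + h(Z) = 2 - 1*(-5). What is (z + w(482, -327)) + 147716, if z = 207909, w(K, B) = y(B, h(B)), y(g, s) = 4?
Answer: 355629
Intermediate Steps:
h(Z) = -1 (h(Z) = -8 + (2 - 1*(-5)) = -8 + (2 + 5) = -8 + 7 = -1)
w(K, B) = 4
(z + w(482, -327)) + 147716 = (207909 + 4) + 147716 = 207913 + 147716 = 355629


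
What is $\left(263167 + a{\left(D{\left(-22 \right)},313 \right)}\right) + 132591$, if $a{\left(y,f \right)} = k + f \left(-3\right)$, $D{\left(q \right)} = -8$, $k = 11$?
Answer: $394830$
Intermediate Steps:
$a{\left(y,f \right)} = 11 - 3 f$ ($a{\left(y,f \right)} = 11 + f \left(-3\right) = 11 - 3 f$)
$\left(263167 + a{\left(D{\left(-22 \right)},313 \right)}\right) + 132591 = \left(263167 + \left(11 - 939\right)\right) + 132591 = \left(263167 - 928\right) + 132591 = 262239 + 132591 = 394830$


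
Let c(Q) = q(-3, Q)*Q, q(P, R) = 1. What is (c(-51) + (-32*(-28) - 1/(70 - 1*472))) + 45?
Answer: 357781/402 ≈ 890.00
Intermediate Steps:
c(Q) = Q (c(Q) = 1*Q = Q)
(c(-51) + (-32*(-28) - 1/(70 - 1*472))) + 45 = (-51 + (-32*(-28) - 1/(70 - 1*472))) + 45 = (-51 + (896 - 1/(70 - 472))) + 45 = (-51 + (896 - 1/(-402))) + 45 = (-51 + (896 - 1*(-1/402))) + 45 = (-51 + (896 + 1/402)) + 45 = (-51 + 360193/402) + 45 = 339691/402 + 45 = 357781/402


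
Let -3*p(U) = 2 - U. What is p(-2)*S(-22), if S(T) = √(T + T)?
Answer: -8*I*√11/3 ≈ -8.8443*I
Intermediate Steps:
p(U) = -⅔ + U/3 (p(U) = -(2 - U)/3 = -⅔ + U/3)
S(T) = √2*√T (S(T) = √(2*T) = √2*√T)
p(-2)*S(-22) = (-⅔ + (⅓)*(-2))*(√2*√(-22)) = (-⅔ - ⅔)*(√2*(I*√22)) = -8*I*√11/3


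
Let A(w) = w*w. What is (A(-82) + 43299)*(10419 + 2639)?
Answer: 653200334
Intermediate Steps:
A(w) = w²
(A(-82) + 43299)*(10419 + 2639) = ((-82)² + 43299)*(10419 + 2639) = (6724 + 43299)*13058 = 50023*13058 = 653200334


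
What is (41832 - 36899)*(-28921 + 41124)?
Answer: 60197399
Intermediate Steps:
(41832 - 36899)*(-28921 + 41124) = 4933*12203 = 60197399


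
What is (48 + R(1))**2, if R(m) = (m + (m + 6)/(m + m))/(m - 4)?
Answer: 8649/4 ≈ 2162.3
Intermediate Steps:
R(m) = (m + (6 + m)/(2*m))/(-4 + m) (R(m) = (m + (6 + m)/((2*m)))/(-4 + m) = (m + (6 + m)*(1/(2*m)))/(-4 + m) = (m + (6 + m)/(2*m))/(-4 + m))
(48 + R(1))**2 = (48 + (3 + 1**2 + (1/2)*1)/(1*(-4 + 1)))**2 = (48 + 1*(3 + 1 + 1/2)/(-3))**2 = (48 + 1*(-1/3)*(9/2))**2 = (48 - 3/2)**2 = (93/2)**2 = 8649/4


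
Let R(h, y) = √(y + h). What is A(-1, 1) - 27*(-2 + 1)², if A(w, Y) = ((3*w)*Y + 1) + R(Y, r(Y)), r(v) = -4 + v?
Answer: -29 + I*√2 ≈ -29.0 + 1.4142*I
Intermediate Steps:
R(h, y) = √(h + y)
A(w, Y) = 1 + √(-4 + 2*Y) + 3*Y*w (A(w, Y) = ((3*w)*Y + 1) + √(Y + (-4 + Y)) = (3*Y*w + 1) + √(-4 + 2*Y) = (1 + 3*Y*w) + √(-4 + 2*Y) = 1 + √(-4 + 2*Y) + 3*Y*w)
A(-1, 1) - 27*(-2 + 1)² = (1 + √(-4 + 2*1) + 3*1*(-1)) - 27*(-2 + 1)² = (1 + √(-4 + 2) - 3) - 27*(-1)² = (1 + √(-2) - 3) - 27*1 = (1 + I*√2 - 3) - 27 = (-2 + I*√2) - 27 = -29 + I*√2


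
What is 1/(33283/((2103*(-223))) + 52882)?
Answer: 468969/24799985375 ≈ 1.8910e-5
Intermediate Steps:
1/(33283/((2103*(-223))) + 52882) = 1/(33283/(-468969) + 52882) = 1/(33283*(-1/468969) + 52882) = 1/(-33283/468969 + 52882) = 1/(24799985375/468969) = 468969/24799985375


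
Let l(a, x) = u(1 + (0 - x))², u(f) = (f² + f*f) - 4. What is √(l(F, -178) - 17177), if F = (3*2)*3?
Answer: √4105972907 ≈ 64078.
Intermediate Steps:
F = 18 (F = 6*3 = 18)
u(f) = -4 + 2*f² (u(f) = (f² + f²) - 4 = 2*f² - 4 = -4 + 2*f²)
l(a, x) = (-4 + 2*(1 - x)²)² (l(a, x) = (-4 + 2*(1 + (0 - x))²)² = (-4 + 2*(1 - x)²)²)
√(l(F, -178) - 17177) = √(4*(-2 + (-1 - 178)²)² - 17177) = √(4*(-2 + (-179)²)² - 17177) = √(4*(-2 + 32041)² - 17177) = √(4*32039² - 17177) = √(4*1026497521 - 17177) = √(4105990084 - 17177) = √4105972907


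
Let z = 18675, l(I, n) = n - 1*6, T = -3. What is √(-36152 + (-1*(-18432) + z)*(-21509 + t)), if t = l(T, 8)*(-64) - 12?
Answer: I*√803365595 ≈ 28344.0*I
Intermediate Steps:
l(I, n) = -6 + n (l(I, n) = n - 6 = -6 + n)
t = -140 (t = (-6 + 8)*(-64) - 12 = 2*(-64) - 12 = -128 - 12 = -140)
√(-36152 + (-1*(-18432) + z)*(-21509 + t)) = √(-36152 + (-1*(-18432) + 18675)*(-21509 - 140)) = √(-36152 + (18432 + 18675)*(-21649)) = √(-36152 + 37107*(-21649)) = √(-36152 - 803329443) = √(-803365595) = I*√803365595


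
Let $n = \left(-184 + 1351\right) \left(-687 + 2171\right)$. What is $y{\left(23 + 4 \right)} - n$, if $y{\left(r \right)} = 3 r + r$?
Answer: $-1731720$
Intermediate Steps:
$y{\left(r \right)} = 4 r$
$n = 1731828$ ($n = 1167 \cdot 1484 = 1731828$)
$y{\left(23 + 4 \right)} - n = 4 \left(23 + 4\right) - 1731828 = 4 \cdot 27 - 1731828 = 108 - 1731828 = -1731720$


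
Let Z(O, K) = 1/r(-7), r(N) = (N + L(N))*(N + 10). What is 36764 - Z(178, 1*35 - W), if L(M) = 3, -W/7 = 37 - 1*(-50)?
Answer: 441169/12 ≈ 36764.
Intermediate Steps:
W = -609 (W = -7*(37 - 1*(-50)) = -7*(37 + 50) = -7*87 = -609)
r(N) = (3 + N)*(10 + N) (r(N) = (N + 3)*(N + 10) = (3 + N)*(10 + N))
Z(O, K) = -1/12 (Z(O, K) = 1/(30 + (-7)² + 13*(-7)) = 1/(30 + 49 - 91) = 1/(-12) = -1/12)
36764 - Z(178, 1*35 - W) = 36764 - 1*(-1/12) = 36764 + 1/12 = 441169/12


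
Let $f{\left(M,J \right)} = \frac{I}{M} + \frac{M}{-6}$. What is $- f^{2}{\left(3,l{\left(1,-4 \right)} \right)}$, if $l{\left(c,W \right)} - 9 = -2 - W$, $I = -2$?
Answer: $- \frac{49}{36} \approx -1.3611$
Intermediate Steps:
$l{\left(c,W \right)} = 7 - W$ ($l{\left(c,W \right)} = 9 - \left(2 + W\right) = 7 - W$)
$f{\left(M,J \right)} = - \frac{2}{M} - \frac{M}{6}$ ($f{\left(M,J \right)} = - \frac{2}{M} + \frac{M}{-6} = - \frac{2}{M} + M \left(- \frac{1}{6}\right) = - \frac{2}{M} - \frac{M}{6}$)
$- f^{2}{\left(3,l{\left(1,-4 \right)} \right)} = - \left(- \frac{2}{3} - \frac{1}{2}\right)^{2} = - \left(- \frac{7}{6}\right)^{2} = \left(-1\right) \frac{49}{36} = - \frac{49}{36}$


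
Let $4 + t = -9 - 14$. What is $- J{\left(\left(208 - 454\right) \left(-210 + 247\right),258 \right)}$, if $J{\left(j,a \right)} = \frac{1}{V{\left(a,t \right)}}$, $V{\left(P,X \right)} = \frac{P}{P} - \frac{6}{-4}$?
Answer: $- \frac{2}{5} \approx -0.4$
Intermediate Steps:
$t = -27$ ($t = -4 - 23 = -27$)
$V{\left(P,X \right)} = \frac{5}{2}$ ($V{\left(P,X \right)} = 1 - - \frac{3}{2} = 1 + \frac{3}{2} = \frac{5}{2}$)
$J{\left(j,a \right)} = \frac{2}{5}$ ($J{\left(j,a \right)} = \frac{1}{\frac{5}{2}} = \frac{2}{5}$)
$- J{\left(\left(208 - 454\right) \left(-210 + 247\right),258 \right)} = \left(-1\right) \frac{2}{5} = - \frac{2}{5}$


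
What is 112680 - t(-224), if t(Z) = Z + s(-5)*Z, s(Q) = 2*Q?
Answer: 110664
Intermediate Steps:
t(Z) = -9*Z (t(Z) = Z + (2*(-5))*Z = Z - 10*Z = -9*Z)
112680 - t(-224) = 112680 - (-9)*(-224) = 112680 - 1*2016 = 112680 - 2016 = 110664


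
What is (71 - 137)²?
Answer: 4356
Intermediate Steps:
(71 - 137)² = (-66)² = 4356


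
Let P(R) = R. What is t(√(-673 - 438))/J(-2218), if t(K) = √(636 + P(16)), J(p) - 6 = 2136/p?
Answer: 1109*√163/2793 ≈ 5.0694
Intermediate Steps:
J(p) = 6 + 2136/p
t(K) = 2*√163 (t(K) = √(636 + 16) = √652 = 2*√163)
t(√(-673 - 438))/J(-2218) = (2*√163)/(6 + 2136/(-2218)) = (2*√163)/(6 + 2136*(-1/2218)) = (2*√163)/(6 - 1068/1109) = (2*√163)/(5586/1109) = (2*√163)*(1109/5586) = 1109*√163/2793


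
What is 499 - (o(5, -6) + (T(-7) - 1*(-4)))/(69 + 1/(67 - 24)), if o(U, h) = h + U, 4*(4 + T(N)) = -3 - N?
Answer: 499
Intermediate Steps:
T(N) = -19/4 - N/4 (T(N) = -4 + (-3 - N)/4 = -4 + (-¾ - N/4) = -19/4 - N/4)
o(U, h) = U + h
499 - (o(5, -6) + (T(-7) - 1*(-4)))/(69 + 1/(67 - 24)) = 499 - ((5 - 6) + ((-19/4 - ¼*(-7)) - 1*(-4)))/(69 + 1/(67 - 24)) = 499 - (-1 + ((-19/4 + 7/4) + 4))/(69 + 1/43) = 499 - (-1 + (-3 + 4))/(69 + 1/43) = 499 - (-1 + 1)/2968/43 = 499 - 0*43/2968 = 499 - 1*0 = 499 + 0 = 499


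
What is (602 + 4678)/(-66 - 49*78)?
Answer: -110/81 ≈ -1.3580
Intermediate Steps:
(602 + 4678)/(-66 - 49*78) = 5280/(-66 - 3822) = 5280/(-3888) = 5280*(-1/3888) = -110/81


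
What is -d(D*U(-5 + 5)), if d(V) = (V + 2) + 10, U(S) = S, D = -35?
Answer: -12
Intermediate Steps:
d(V) = 12 + V (d(V) = (2 + V) + 10 = 12 + V)
-d(D*U(-5 + 5)) = -(12 - 35*(-5 + 5)) = -(12 - 35*0) = -(12 + 0) = -1*12 = -12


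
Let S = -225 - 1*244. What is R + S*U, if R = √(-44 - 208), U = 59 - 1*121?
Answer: 29078 + 6*I*√7 ≈ 29078.0 + 15.875*I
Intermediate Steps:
U = -62 (U = 59 - 121 = -62)
S = -469 (S = -225 - 244 = -469)
R = 6*I*√7 (R = √(-252) = 6*I*√7 ≈ 15.875*I)
R + S*U = 6*I*√7 - 469*(-62) = 6*I*√7 + 29078 = 29078 + 6*I*√7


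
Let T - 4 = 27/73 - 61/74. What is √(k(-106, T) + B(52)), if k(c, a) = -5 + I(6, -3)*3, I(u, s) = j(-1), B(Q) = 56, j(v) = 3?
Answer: 2*√15 ≈ 7.7460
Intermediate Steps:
T = 19153/5402 (T = 4 + (27/73 - 61/74) = 4 - 2455/5402 = 19153/5402 ≈ 3.5455)
I(u, s) = 3
k(c, a) = 4 (k(c, a) = -5 + 3*3 = -5 + 9 = 4)
√(k(-106, T) + B(52)) = √(4 + 56) = √60 = 2*√15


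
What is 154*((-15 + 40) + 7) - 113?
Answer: 4815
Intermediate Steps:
154*((-15 + 40) + 7) - 113 = 154*(25 + 7) - 113 = 154*32 - 113 = 4928 - 113 = 4815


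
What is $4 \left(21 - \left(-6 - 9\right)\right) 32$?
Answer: $4608$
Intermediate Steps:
$4 \left(21 - \left(-6 - 9\right)\right) 32 = 4 \left(21 - -15\right) 32 = 4 \left(21 + 15\right) 32 = 4 \cdot 36 \cdot 32 = 144 \cdot 32 = 4608$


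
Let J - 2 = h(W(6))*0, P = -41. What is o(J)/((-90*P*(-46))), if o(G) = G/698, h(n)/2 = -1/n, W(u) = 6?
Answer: -1/59239260 ≈ -1.6881e-8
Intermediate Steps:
h(n) = -2/n (h(n) = 2*(-1/n) = -2/n)
J = 2 (J = 2 - 2/6*0 = 2 - 2*⅙*0 = 2 - ⅓*0 = 2 + 0 = 2)
o(G) = G/698 (o(G) = G*(1/698) = G/698)
o(J)/((-90*P*(-46))) = ((1/698)*2)/((-90*(-41)*(-46))) = 1/(349*((3690*(-46)))) = (1/349)/(-169740) = (1/349)*(-1/169740) = -1/59239260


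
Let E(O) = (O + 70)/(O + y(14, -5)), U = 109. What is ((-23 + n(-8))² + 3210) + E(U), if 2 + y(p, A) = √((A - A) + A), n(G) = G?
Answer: 47793787/11454 - 179*I*√5/11454 ≈ 4172.7 - 0.034945*I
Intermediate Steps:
y(p, A) = -2 + √A (y(p, A) = -2 + √((A - A) + A) = -2 + √(0 + A) = -2 + √A)
E(O) = (70 + O)/(-2 + O + I*√5) (E(O) = (O + 70)/(O + (-2 + √(-5))) = (70 + O)/(O + (-2 + I*√5)) = (70 + O)/(-2 + O + I*√5))
((-23 + n(-8))² + 3210) + E(U) = ((-23 - 8)² + 3210) + (70 + 109)/(-2 + 109 + I*√5) = ((-31)² + 3210) + 179/(107 + I*√5) = (961 + 3210) + 179/(107 + I*√5) = 4171 + 179/(107 + I*√5)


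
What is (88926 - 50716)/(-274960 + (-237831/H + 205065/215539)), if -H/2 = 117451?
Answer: -28874522636140/207780215600423 ≈ -0.13897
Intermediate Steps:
H = -234902 (H = -2*117451 = -234902)
(88926 - 50716)/(-274960 + (-237831/H + 205065/215539)) = (88926 - 50716)/(-274960 + (-237831/(-234902) + 205065/215539)) = 38210/(-274960 + (-237831*(-1/234902) + 205065*(1/215539))) = 38210/(-274960 + (237831/234902 + 205065/215539)) = 38210/(-274960 + 1484060217/755679734) = 38210/(-207780215600423/755679734) = 38210*(-755679734/207780215600423) = -28874522636140/207780215600423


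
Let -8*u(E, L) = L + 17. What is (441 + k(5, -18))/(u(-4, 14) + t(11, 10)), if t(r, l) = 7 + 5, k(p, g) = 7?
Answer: 3584/65 ≈ 55.138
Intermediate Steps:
t(r, l) = 12
u(E, L) = -17/8 - L/8 (u(E, L) = -(L + 17)/8 = -(17 + L)/8 = -17/8 - L/8)
(441 + k(5, -18))/(u(-4, 14) + t(11, 10)) = (441 + 7)/((-17/8 - ⅛*14) + 12) = 448/((-17/8 - 7/4) + 12) = 448/(-31/8 + 12) = 448/(65/8) = 448*(8/65) = 3584/65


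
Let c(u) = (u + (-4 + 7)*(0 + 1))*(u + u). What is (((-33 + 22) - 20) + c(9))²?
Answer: 34225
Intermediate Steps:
c(u) = 2*u*(3 + u) (c(u) = (u + 3*1)*(2*u) = (u + 3)*(2*u) = (3 + u)*(2*u) = 2*u*(3 + u))
(((-33 + 22) - 20) + c(9))² = (((-33 + 22) - 20) + 2*9*(3 + 9))² = ((-11 - 20) + 2*9*12)² = (-31 + 216)² = 185² = 34225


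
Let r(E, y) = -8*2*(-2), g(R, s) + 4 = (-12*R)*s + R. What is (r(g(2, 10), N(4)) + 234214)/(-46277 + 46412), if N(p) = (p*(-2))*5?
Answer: 78082/45 ≈ 1735.2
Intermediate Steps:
g(R, s) = -4 + R - 12*R*s (g(R, s) = -4 + ((-12*R)*s + R) = -4 + (-12*R*s + R) = -4 + (R - 12*R*s) = -4 + R - 12*R*s)
N(p) = -10*p (N(p) = -2*p*5 = -10*p)
r(E, y) = 32 (r(E, y) = -16*(-2) = 32)
(r(g(2, 10), N(4)) + 234214)/(-46277 + 46412) = (32 + 234214)/(-46277 + 46412) = 234246/135 = 234246*(1/135) = 78082/45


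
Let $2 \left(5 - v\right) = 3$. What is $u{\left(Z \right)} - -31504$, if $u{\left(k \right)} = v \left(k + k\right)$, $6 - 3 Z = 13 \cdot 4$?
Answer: $\frac{94190}{3} \approx 31397.0$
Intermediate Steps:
$Z = - \frac{46}{3}$ ($Z = 2 - \frac{13 \cdot 4}{3} = 2 - \frac{52}{3} = - \frac{46}{3} \approx -15.333$)
$v = \frac{7}{2}$ ($v = 5 - \frac{3}{2} = \frac{7}{2} \approx 3.5$)
$u{\left(k \right)} = 7 k$ ($u{\left(k \right)} = \frac{7 \left(k + k\right)}{2} = \frac{7 \cdot 2 k}{2} = 7 k$)
$u{\left(Z \right)} - -31504 = 7 \left(- \frac{46}{3}\right) - -31504 = - \frac{322}{3} + 31504 = \frac{94190}{3}$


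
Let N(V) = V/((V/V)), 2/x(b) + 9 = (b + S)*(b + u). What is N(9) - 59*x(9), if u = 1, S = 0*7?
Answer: 611/81 ≈ 7.5432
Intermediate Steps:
S = 0
x(b) = 2/(-9 + b*(1 + b)) (x(b) = 2/(-9 + (b + 0)*(b + 1)) = 2/(-9 + b*(1 + b)))
N(V) = V (N(V) = V/1 = V*1 = V)
N(9) - 59*x(9) = 9 - 118/(-9 + 9 + 9**2) = 9 - 118/(-9 + 9 + 81) = 9 - 118/81 = 611/81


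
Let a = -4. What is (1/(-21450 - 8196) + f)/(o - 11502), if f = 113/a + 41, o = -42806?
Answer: -755971/3220029936 ≈ -0.00023477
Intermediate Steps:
f = 51/4 (f = 113/(-4) + 41 = 113*(-¼) + 41 = -113/4 + 41 = 51/4 ≈ 12.750)
(1/(-21450 - 8196) + f)/(o - 11502) = (1/(-21450 - 8196) + 51/4)/(-42806 - 11502) = (1/(-29646) + 51/4)/(-54308) = (-1/29646 + 51/4)*(-1/54308) = (755971/59292)*(-1/54308) = -755971/3220029936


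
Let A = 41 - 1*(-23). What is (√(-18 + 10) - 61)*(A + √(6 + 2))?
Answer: -3904 + 8*I + √2*(-122 + 128*I) ≈ -4076.5 + 189.02*I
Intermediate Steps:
A = 64 (A = 41 + 23 = 64)
(√(-18 + 10) - 61)*(A + √(6 + 2)) = (√(-18 + 10) - 61)*(64 + √(6 + 2)) = (√(-8) - 61)*(64 + √8) = (2*I*√2 - 61)*(64 + 2*√2) = (-61 + 2*I*√2)*(64 + 2*√2)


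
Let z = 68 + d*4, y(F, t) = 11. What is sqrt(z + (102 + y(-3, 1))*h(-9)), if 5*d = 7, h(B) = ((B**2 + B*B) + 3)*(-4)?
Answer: 2*I*sqrt(465665)/5 ≈ 272.96*I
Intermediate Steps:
h(B) = -12 - 8*B**2 (h(B) = ((B**2 + B**2) + 3)*(-4) = (2*B**2 + 3)*(-4) = (3 + 2*B**2)*(-4) = -12 - 8*B**2)
d = 7/5 (d = (1/5)*7 = 7/5 ≈ 1.4000)
z = 368/5 (z = 68 + (7/5)*4 = 68 + 28/5 = 368/5 ≈ 73.600)
sqrt(z + (102 + y(-3, 1))*h(-9)) = sqrt(368/5 + (102 + 11)*(-12 - 8*(-9)**2)) = sqrt(368/5 + 113*(-12 - 8*81)) = sqrt(368/5 + 113*(-12 - 648)) = sqrt(368/5 + 113*(-660)) = sqrt(368/5 - 74580) = sqrt(-372532/5) = 2*I*sqrt(465665)/5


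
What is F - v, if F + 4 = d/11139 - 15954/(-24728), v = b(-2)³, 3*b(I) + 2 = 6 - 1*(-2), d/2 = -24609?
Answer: -724115567/45907532 ≈ -15.773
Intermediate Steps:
d = -49218 (d = 2*(-24609) = -49218)
b(I) = 2 (b(I) = -⅔ + (6 - 1*(-2))/3 = -⅔ + (6 + 2)/3 = -⅔ + (⅓)*8 = -⅔ + 8/3 = 2)
v = 8 (v = 2³ = 8)
F = -356855311/45907532 (F = -4 + (-49218/11139 - 15954/(-24728)) = -4 + (-49218*1/11139 - 15954*(-1/24728)) = -4 + (-16406/3713 + 7977/12364) = -4 - 173225183/45907532 = -356855311/45907532 ≈ -7.7733)
F - v = -356855311/45907532 - 1*8 = -356855311/45907532 - 8 = -724115567/45907532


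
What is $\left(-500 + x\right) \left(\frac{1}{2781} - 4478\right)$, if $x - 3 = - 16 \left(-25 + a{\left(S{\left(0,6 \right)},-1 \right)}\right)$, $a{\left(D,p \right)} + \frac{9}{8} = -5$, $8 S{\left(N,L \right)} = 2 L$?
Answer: $- \frac{12453317}{2781} \approx -4478.0$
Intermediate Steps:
$S{\left(N,L \right)} = \frac{L}{4}$ ($S{\left(N,L \right)} = \frac{2 L}{8} = \frac{L}{4}$)
$a{\left(D,p \right)} = - \frac{49}{8}$ ($a{\left(D,p \right)} = - \frac{9}{8} - 5 = - \frac{49}{8}$)
$x = 501$ ($x = 3 - 16 \left(-25 - \frac{49}{8}\right) = 3 - -498 = 3 + 498 = 501$)
$\left(-500 + x\right) \left(\frac{1}{2781} - 4478\right) = \left(-500 + 501\right) \left(\frac{1}{2781} - 4478\right) = 1 \left(\frac{1}{2781} - 4478\right) = 1 \left(- \frac{12453317}{2781}\right) = - \frac{12453317}{2781}$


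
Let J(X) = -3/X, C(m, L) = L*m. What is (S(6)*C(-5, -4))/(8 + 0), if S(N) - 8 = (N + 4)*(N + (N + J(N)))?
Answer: 615/2 ≈ 307.50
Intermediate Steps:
S(N) = 8 + (4 + N)*(-3/N + 2*N) (S(N) = 8 + (N + 4)*(N + (N - 3/N)) = 8 + (4 + N)*(-3/N + 2*N))
(S(6)*C(-5, -4))/(8 + 0) = ((5 - 12/6 + 2*6**2 + 8*6)*(-4*(-5)))/(8 + 0) = ((5 - 12*1/6 + 2*36 + 48)*20)/8 = ((5 - 2 + 72 + 48)*20)*(1/8) = (123*20)*(1/8) = 2460*(1/8) = 615/2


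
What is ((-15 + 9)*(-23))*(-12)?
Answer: -1656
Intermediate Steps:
((-15 + 9)*(-23))*(-12) = -6*(-23)*(-12) = 138*(-12) = -1656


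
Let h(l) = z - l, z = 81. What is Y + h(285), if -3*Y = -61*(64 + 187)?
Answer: 14699/3 ≈ 4899.7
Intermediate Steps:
h(l) = 81 - l
Y = 15311/3 (Y = -(-61)*(64 + 187)/3 = -(-61)*251/3 = -⅓*(-15311) = 15311/3 ≈ 5103.7)
Y + h(285) = 15311/3 + (81 - 1*285) = 15311/3 + (81 - 285) = 15311/3 - 204 = 14699/3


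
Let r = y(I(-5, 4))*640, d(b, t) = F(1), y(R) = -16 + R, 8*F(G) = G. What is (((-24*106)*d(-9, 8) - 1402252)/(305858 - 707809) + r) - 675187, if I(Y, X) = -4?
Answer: -276535660067/401951 ≈ -6.8798e+5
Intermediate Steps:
F(G) = G/8
d(b, t) = 1/8 (d(b, t) = (1/8)*1 = 1/8)
r = -12800 (r = (-16 - 4)*640 = -20*640 = -12800)
(((-24*106)*d(-9, 8) - 1402252)/(305858 - 707809) + r) - 675187 = ((-24*106*(1/8) - 1402252)/(305858 - 707809) - 12800) - 675187 = ((-2544*1/8 - 1402252)/(-401951) - 12800) - 675187 = ((-318 - 1402252)*(-1/401951) - 12800) - 675187 = (-1402570*(-1/401951) - 12800) - 675187 = (1402570/401951 - 12800) - 675187 = -5143570230/401951 - 675187 = -276535660067/401951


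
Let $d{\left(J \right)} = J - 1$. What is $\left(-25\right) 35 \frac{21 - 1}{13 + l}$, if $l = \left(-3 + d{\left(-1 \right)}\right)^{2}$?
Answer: $- \frac{8750}{19} \approx -460.53$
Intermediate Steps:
$d{\left(J \right)} = -1 + J$ ($d{\left(J \right)} = J - 1 = -1 + J$)
$l = 25$ ($l = \left(-3 - 2\right)^{2} = \left(-5\right)^{2} = 25$)
$\left(-25\right) 35 \frac{21 - 1}{13 + l} = \left(-25\right) 35 \frac{21 - 1}{13 + 25} = - 875 \cdot \frac{20}{38} = - 875 \cdot 20 \cdot \frac{1}{38} = \left(-875\right) \frac{10}{19} = - \frac{8750}{19}$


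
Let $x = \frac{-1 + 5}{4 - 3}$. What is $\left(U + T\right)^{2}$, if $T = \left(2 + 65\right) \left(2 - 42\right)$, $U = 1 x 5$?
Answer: $7075600$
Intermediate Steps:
$x = 4$ ($x = \frac{4}{1} = 4 \cdot 1 = 4$)
$U = 20$ ($U = 1 \cdot 4 \cdot 5 = 4 \cdot 5 = 20$)
$T = -2680$ ($T = 67 \left(-40\right) = -2680$)
$\left(U + T\right)^{2} = \left(20 - 2680\right)^{2} = \left(-2660\right)^{2} = 7075600$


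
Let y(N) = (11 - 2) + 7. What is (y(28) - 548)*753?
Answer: -400596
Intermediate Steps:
y(N) = 16 (y(N) = 9 + 7 = 16)
(y(28) - 548)*753 = (16 - 548)*753 = -532*753 = -400596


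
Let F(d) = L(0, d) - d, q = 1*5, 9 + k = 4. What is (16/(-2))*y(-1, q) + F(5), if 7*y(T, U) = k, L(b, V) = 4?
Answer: 33/7 ≈ 4.7143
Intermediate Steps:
k = -5 (k = -9 + 4 = -5)
q = 5
y(T, U) = -5/7 (y(T, U) = (⅐)*(-5) = -5/7)
F(d) = 4 - d
(16/(-2))*y(-1, q) + F(5) = (16/(-2))*(-5/7) + (4 - 1*5) = (16*(-½))*(-5/7) + (4 - 5) = -8*(-5/7) - 1 = 40/7 - 1 = 33/7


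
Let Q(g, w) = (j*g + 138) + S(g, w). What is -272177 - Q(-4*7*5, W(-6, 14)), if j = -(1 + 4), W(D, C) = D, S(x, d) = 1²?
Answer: -273016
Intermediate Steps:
S(x, d) = 1
j = -5 (j = -1*5 = -5)
Q(g, w) = 139 - 5*g (Q(g, w) = (-5*g + 138) + 1 = (138 - 5*g) + 1 = 139 - 5*g)
-272177 - Q(-4*7*5, W(-6, 14)) = -272177 - (139 - 5*(-4*7)*5) = -272177 - (139 - (-140)*5) = -272177 - (139 - 5*(-140)) = -272177 - (139 + 700) = -272177 - 1*839 = -272177 - 839 = -273016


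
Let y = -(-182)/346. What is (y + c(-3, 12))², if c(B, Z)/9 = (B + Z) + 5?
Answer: 479128321/29929 ≈ 16009.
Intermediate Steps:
c(B, Z) = 45 + 9*B + 9*Z (c(B, Z) = 9*((B + Z) + 5) = 9*(5 + B + Z) = 45 + 9*B + 9*Z)
y = 91/173 (y = -(-182)/346 = -1*(-91/173) = 91/173 ≈ 0.52601)
(y + c(-3, 12))² = (91/173 + (45 + 9*(-3) + 9*12))² = (91/173 + (45 - 27 + 108))² = (91/173 + 126)² = (21889/173)² = 479128321/29929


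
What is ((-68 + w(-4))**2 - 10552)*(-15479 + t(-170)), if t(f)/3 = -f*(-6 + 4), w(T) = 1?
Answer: 100033437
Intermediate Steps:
t(f) = 6*f (t(f) = 3*(-f*(-6 + 4)) = 3*(-f*(-2)) = 3*(-(-2)*f) = 3*(2*f) = 6*f)
((-68 + w(-4))**2 - 10552)*(-15479 + t(-170)) = ((-68 + 1)**2 - 10552)*(-15479 + 6*(-170)) = ((-67)**2 - 10552)*(-15479 - 1020) = (4489 - 10552)*(-16499) = -6063*(-16499) = 100033437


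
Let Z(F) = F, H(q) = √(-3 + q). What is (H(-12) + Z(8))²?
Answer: (8 + I*√15)² ≈ 49.0 + 61.968*I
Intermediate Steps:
(H(-12) + Z(8))² = (√(-3 - 12) + 8)² = (√(-15) + 8)² = (I*√15 + 8)² = (8 + I*√15)²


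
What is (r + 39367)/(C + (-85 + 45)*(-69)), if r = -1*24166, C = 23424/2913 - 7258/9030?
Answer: 66642172065/12131748761 ≈ 5.4932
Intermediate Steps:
C = 31729361/4384065 (C = 23424*(1/2913) - 7258*1/9030 = 7808/971 - 3629/4515 = 31729361/4384065 ≈ 7.2374)
r = -24166
(r + 39367)/(C + (-85 + 45)*(-69)) = (-24166 + 39367)/(31729361/4384065 + (-85 + 45)*(-69)) = 15201/(31729361/4384065 - 40*(-69)) = 15201/(31729361/4384065 + 2760) = 15201/(12131748761/4384065) = 15201*(4384065/12131748761) = 66642172065/12131748761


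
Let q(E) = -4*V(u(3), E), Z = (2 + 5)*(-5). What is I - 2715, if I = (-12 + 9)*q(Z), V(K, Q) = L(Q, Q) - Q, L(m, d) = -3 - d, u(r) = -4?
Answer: -1911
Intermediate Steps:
V(K, Q) = -3 - 2*Q (V(K, Q) = (-3 - Q) - Q = -3 - 2*Q)
Z = -35 (Z = 7*(-5) = -35)
q(E) = 12 + 8*E (q(E) = -4*(-3 - 2*E) = 12 + 8*E)
I = 804 (I = (-12 + 9)*(12 + 8*(-35)) = -3*(12 - 280) = -3*(-268) = 804)
I - 2715 = 804 - 2715 = -1911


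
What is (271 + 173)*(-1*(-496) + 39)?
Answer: 237540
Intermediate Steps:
(271 + 173)*(-1*(-496) + 39) = 444*(496 + 39) = 444*535 = 237540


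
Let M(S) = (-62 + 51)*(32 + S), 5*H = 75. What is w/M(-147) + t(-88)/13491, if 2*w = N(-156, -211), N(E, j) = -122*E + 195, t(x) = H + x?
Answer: 259206767/34132230 ≈ 7.5942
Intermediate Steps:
H = 15 (H = (⅕)*75 = 15)
t(x) = 15 + x
N(E, j) = 195 - 122*E
w = 19227/2 (w = (195 - 122*(-156))/2 = (195 + 19032)/2 = (½)*19227 = 19227/2 ≈ 9613.5)
M(S) = -352 - 11*S (M(S) = -11*(32 + S) = -352 - 11*S)
w/M(-147) + t(-88)/13491 = 19227/(2*(-352 - 11*(-147))) + (15 - 88)/13491 = 19227/(2*(-352 + 1617)) - 73*1/13491 = (19227/2)/1265 - 73/13491 = (19227/2)*(1/1265) - 73/13491 = 19227/2530 - 73/13491 = 259206767/34132230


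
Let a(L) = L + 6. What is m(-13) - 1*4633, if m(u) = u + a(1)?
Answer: -4639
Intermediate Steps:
a(L) = 6 + L
m(u) = 7 + u (m(u) = u + (6 + 1) = u + 7 = 7 + u)
m(-13) - 1*4633 = (7 - 13) - 1*4633 = -6 - 4633 = -4639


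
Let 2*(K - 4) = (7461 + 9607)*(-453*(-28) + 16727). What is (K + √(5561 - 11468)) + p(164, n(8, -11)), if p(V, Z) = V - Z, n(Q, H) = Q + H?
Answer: 250993645 + I*√5907 ≈ 2.5099e+8 + 76.857*I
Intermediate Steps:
n(Q, H) = H + Q
K = 250993478 (K = 4 + ((7461 + 9607)*(-453*(-28) + 16727))/2 = 4 + (17068*(12684 + 16727))/2 = 4 + (17068*29411)/2 = 4 + (½)*501986948 = 4 + 250993474 = 250993478)
(K + √(5561 - 11468)) + p(164, n(8, -11)) = (250993478 + √(5561 - 11468)) + (164 - (-11 + 8)) = (250993478 + √(-5907)) + (164 - 1*(-3)) = (250993478 + I*√5907) + (164 + 3) = (250993478 + I*√5907) + 167 = 250993645 + I*√5907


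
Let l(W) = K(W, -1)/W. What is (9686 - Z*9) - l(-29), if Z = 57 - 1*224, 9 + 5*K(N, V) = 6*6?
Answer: 1622432/145 ≈ 11189.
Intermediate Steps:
K(N, V) = 27/5 (K(N, V) = -9/5 + (6*6)/5 = -9/5 + (1/5)*36 = -9/5 + 36/5 = 27/5)
Z = -167 (Z = 57 - 224 = -167)
l(W) = 27/(5*W)
(9686 - Z*9) - l(-29) = (9686 - (-167)*9) - 27/(5*(-29)) = (9686 - 1*(-1503)) - 27*(-1)/(5*29) = (9686 + 1503) - 1*(-27/145) = 11189 + 27/145 = 1622432/145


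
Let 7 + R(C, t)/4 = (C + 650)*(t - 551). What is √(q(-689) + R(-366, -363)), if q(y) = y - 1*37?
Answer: I*√1039058 ≈ 1019.3*I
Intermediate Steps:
R(C, t) = -28 + 4*(-551 + t)*(650 + C) (R(C, t) = -28 + 4*((C + 650)*(t - 551)) = -28 + 4*((650 + C)*(-551 + t)) = -28 + 4*((-551 + t)*(650 + C)) = -28 + 4*(-551 + t)*(650 + C))
q(y) = -37 + y (q(y) = y - 37 = -37 + y)
√(q(-689) + R(-366, -363)) = √((-37 - 689) + (-1432628 - 2204*(-366) + 2600*(-363) + 4*(-366)*(-363))) = √(-726 + (-1432628 + 806664 - 943800 + 531432)) = √(-726 - 1038332) = √(-1039058) = I*√1039058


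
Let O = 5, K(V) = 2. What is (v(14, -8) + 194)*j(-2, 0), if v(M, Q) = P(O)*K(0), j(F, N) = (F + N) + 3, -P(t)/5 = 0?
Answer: 194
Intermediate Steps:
P(t) = 0 (P(t) = -5*0 = 0)
j(F, N) = 3 + F + N
v(M, Q) = 0 (v(M, Q) = 0*2 = 0)
(v(14, -8) + 194)*j(-2, 0) = (0 + 194)*(3 - 2 + 0) = 194*1 = 194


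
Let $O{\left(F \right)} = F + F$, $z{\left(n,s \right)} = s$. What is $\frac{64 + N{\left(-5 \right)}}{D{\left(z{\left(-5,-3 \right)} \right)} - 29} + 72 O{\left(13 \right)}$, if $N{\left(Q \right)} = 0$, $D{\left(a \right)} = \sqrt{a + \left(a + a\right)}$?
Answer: $\frac{794672}{425} - \frac{96 i}{425} \approx 1869.8 - 0.22588 i$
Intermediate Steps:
$D{\left(a \right)} = \sqrt{3} \sqrt{a}$ ($D{\left(a \right)} = \sqrt{a + 2 a} = \sqrt{3 a} = \sqrt{3} \sqrt{a}$)
$O{\left(F \right)} = 2 F$
$\frac{64 + N{\left(-5 \right)}}{D{\left(z{\left(-5,-3 \right)} \right)} - 29} + 72 O{\left(13 \right)} = \frac{64 + 0}{\sqrt{3} \sqrt{-3} - 29} + 72 \cdot 2 \cdot 13 = \frac{64}{\sqrt{3} i \sqrt{3} - 29} + 72 \cdot 26 = \frac{64}{3 i - 29} + 1872 = \frac{64}{-29 + 3 i} + 1872 = 64 \frac{-29 - 3 i}{850} + 1872 = \frac{32 \left(-29 - 3 i\right)}{425} + 1872 = 1872 + \frac{32 \left(-29 - 3 i\right)}{425}$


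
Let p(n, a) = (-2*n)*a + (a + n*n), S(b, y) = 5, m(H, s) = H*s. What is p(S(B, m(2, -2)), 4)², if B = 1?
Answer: 121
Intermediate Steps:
p(n, a) = a + n² - 2*a*n (p(n, a) = -2*a*n + (a + n²) = a + n² - 2*a*n)
p(S(B, m(2, -2)), 4)² = (4 + 5² - 2*4*5)² = (4 + 25 - 40)² = (-11)² = 121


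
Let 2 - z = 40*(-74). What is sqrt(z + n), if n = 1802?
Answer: 2*sqrt(1191) ≈ 69.022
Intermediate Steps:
z = 2962 (z = 2 - 40*(-74) = 2 - 1*(-2960) = 2 + 2960 = 2962)
sqrt(z + n) = sqrt(2962 + 1802) = sqrt(4764) = 2*sqrt(1191)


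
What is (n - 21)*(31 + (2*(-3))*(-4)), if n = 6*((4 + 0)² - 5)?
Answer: 2475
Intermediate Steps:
n = 66 (n = 6*(4² - 5) = 6*(16 - 5) = 6*11 = 66)
(n - 21)*(31 + (2*(-3))*(-4)) = (66 - 21)*(31 + (2*(-3))*(-4)) = 45*(31 - 6*(-4)) = 45*(31 + 24) = 45*55 = 2475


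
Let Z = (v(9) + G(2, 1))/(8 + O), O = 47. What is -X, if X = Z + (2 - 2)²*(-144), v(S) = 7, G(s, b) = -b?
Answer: -6/55 ≈ -0.10909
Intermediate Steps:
Z = 6/55 (Z = (7 - 1*1)/(8 + 47) = (7 - 1)/55 = 6*(1/55) = 6/55 ≈ 0.10909)
X = 6/55 (X = 6/55 + (2 - 2)²*(-144) = 6/55 + 0²*(-144) = 6/55 + 0*(-144) = 6/55 + 0 = 6/55 ≈ 0.10909)
-X = -1*6/55 = -6/55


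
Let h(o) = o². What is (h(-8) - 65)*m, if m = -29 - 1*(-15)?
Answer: 14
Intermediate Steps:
m = -14 (m = -29 + 15 = -14)
(h(-8) - 65)*m = ((-8)² - 65)*(-14) = (64 - 65)*(-14) = -1*(-14) = 14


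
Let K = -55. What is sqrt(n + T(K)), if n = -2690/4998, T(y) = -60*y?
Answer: sqrt(420513105)/357 ≈ 57.441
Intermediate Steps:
n = -1345/2499 (n = -2690*1/4998 = -1345/2499 ≈ -0.53822)
sqrt(n + T(K)) = sqrt(-1345/2499 - 60*(-55)) = sqrt(-1345/2499 + 3300) = sqrt(8245355/2499) = sqrt(420513105)/357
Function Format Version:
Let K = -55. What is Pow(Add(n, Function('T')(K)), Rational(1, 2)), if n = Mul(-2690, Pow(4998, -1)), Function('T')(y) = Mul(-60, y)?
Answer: Mul(Rational(1, 357), Pow(420513105, Rational(1, 2))) ≈ 57.441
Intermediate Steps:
n = Rational(-1345, 2499) (n = Mul(-2690, Rational(1, 4998)) = Rational(-1345, 2499) ≈ -0.53822)
Pow(Add(n, Function('T')(K)), Rational(1, 2)) = Pow(Add(Rational(-1345, 2499), Mul(-60, -55)), Rational(1, 2)) = Pow(Add(Rational(-1345, 2499), 3300), Rational(1, 2)) = Pow(Rational(8245355, 2499), Rational(1, 2)) = Mul(Rational(1, 357), Pow(420513105, Rational(1, 2)))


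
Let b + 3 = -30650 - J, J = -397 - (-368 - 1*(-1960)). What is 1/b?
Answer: -1/28664 ≈ -3.4887e-5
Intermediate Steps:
J = -1989 (J = -397 - (-368 + 1960) = -397 - 1*1592 = -397 - 1592 = -1989)
b = -28664 (b = -3 + (-30650 - 1*(-1989)) = -3 + (-30650 + 1989) = -3 - 28661 = -28664)
1/b = 1/(-28664) = -1/28664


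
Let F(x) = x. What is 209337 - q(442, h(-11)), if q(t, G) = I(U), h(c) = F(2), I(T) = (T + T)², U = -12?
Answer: 208761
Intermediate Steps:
I(T) = 4*T² (I(T) = (2*T)² = 4*T²)
h(c) = 2
q(t, G) = 576 (q(t, G) = 4*(-12)² = 4*144 = 576)
209337 - q(442, h(-11)) = 209337 - 1*576 = 209337 - 576 = 208761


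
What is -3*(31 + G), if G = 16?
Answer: -141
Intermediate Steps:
-3*(31 + G) = -3*(31 + 16) = -3*47 = -141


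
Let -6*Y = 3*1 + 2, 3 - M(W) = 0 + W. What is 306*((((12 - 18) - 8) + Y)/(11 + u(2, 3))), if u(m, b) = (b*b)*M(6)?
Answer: 4539/16 ≈ 283.69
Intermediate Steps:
M(W) = 3 - W (M(W) = 3 - (0 + W) = 3 - W)
u(m, b) = -3*b² (u(m, b) = (b*b)*(3 - 1*6) = b²*(3 - 6) = b²*(-3) = -3*b²)
Y = -⅚ (Y = -(3*1 + 2)/6 = -(3 + 2)/6 = -⅙*5 = -⅚ ≈ -0.83333)
306*((((12 - 18) - 8) + Y)/(11 + u(2, 3))) = 306*((((12 - 18) - 8) - ⅚)/(11 - 3*3²)) = 306*(((-6 - 8) - ⅚)/(11 - 3*9)) = 306*((-14 - ⅚)/(11 - 27)) = 306*(-89/6/(-16)) = 306*(-89/6*(-1/16)) = 306*(89/96) = 4539/16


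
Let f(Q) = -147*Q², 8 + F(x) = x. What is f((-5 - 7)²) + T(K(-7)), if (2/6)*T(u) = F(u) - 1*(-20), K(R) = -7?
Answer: -3048177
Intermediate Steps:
F(x) = -8 + x
T(u) = 36 + 3*u (T(u) = 3*((-8 + u) - 1*(-20)) = 3*((-8 + u) + 20) = 3*(12 + u) = 36 + 3*u)
f((-5 - 7)²) + T(K(-7)) = -147*(-5 - 7)⁴ + (36 + 3*(-7)) = -147*((-12)²)² + (36 - 21) = -147*144² + 15 = -147*20736 + 15 = -3048192 + 15 = -3048177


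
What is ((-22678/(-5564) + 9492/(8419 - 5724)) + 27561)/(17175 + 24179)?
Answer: 29527898177/44293028780 ≈ 0.66665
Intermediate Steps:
((-22678/(-5564) + 9492/(8419 - 5724)) + 27561)/(17175 + 24179) = ((-22678*(-1/5564) + 9492/2695) + 27561)/41354 = ((11339/2782 + 9492*(1/2695)) + 27561)*(1/41354) = ((11339/2782 + 1356/385) + 27561)*(1/41354) = (8137907/1071070 + 27561)*(1/41354) = (29527898177/1071070)*(1/41354) = 29527898177/44293028780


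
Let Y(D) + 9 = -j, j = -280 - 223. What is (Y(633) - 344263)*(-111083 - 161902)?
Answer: 93843780465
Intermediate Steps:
j = -503
Y(D) = 494 (Y(D) = -9 - 1*(-503) = -9 + 503 = 494)
(Y(633) - 344263)*(-111083 - 161902) = (494 - 344263)*(-111083 - 161902) = -343769*(-272985) = 93843780465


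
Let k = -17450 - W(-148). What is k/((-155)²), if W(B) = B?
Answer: -17302/24025 ≈ -0.72017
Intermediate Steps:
k = -17302 (k = -17450 - 1*(-148) = -17450 + 148 = -17302)
k/((-155)²) = -17302/((-155)²) = -17302/24025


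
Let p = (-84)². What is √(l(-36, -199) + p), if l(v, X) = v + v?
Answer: 6*√194 ≈ 83.570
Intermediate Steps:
p = 7056
l(v, X) = 2*v
√(l(-36, -199) + p) = √(2*(-36) + 7056) = √(-72 + 7056) = √6984 = 6*√194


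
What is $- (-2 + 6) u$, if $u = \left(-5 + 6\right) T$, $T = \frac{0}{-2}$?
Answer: $0$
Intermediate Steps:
$T = 0$ ($T = 0 \left(- \frac{1}{2}\right) = 0$)
$u = 0$ ($u = \left(-5 + 6\right) 0 = 1 \cdot 0 = 0$)
$- (-2 + 6) u = - (-2 + 6) 0 = \left(-1\right) 4 \cdot 0 = \left(-4\right) 0 = 0$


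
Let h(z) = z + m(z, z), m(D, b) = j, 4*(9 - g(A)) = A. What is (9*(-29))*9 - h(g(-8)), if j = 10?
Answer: -2370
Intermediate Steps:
g(A) = 9 - A/4
m(D, b) = 10
h(z) = 10 + z (h(z) = z + 10 = 10 + z)
(9*(-29))*9 - h(g(-8)) = (9*(-29))*9 - (10 + (9 - ¼*(-8))) = -261*9 - (10 + (9 + 2)) = -2349 - (10 + 11) = -2349 - 1*21 = -2349 - 21 = -2370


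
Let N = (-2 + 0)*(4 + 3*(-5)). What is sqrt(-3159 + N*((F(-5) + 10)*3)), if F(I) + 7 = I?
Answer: I*sqrt(3291) ≈ 57.367*I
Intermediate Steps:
F(I) = -7 + I
N = 22 (N = -2*(4 - 15) = -2*(-11) = 22)
sqrt(-3159 + N*((F(-5) + 10)*3)) = sqrt(-3159 + 22*(((-7 - 5) + 10)*3)) = sqrt(-3159 + 22*((-12 + 10)*3)) = sqrt(-3159 + 22*(-2*3)) = sqrt(-3159 + 22*(-6)) = sqrt(-3159 - 132) = sqrt(-3291) = I*sqrt(3291)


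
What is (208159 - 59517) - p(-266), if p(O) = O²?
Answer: 77886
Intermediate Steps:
(208159 - 59517) - p(-266) = (208159 - 59517) - 1*(-266)² = 148642 - 1*70756 = 148642 - 70756 = 77886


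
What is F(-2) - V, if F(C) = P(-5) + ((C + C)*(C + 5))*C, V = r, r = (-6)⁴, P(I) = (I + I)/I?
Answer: -1270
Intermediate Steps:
P(I) = 2 (P(I) = (2*I)/I = 2)
r = 1296
V = 1296
F(C) = 2 + 2*C²*(5 + C) (F(C) = 2 + ((C + C)*(C + 5))*C = 2 + ((2*C)*(5 + C))*C = 2 + (2*C*(5 + C))*C = 2 + 2*C²*(5 + C))
F(-2) - V = (2 + 2*(-2)³ + 10*(-2)²) - 1*1296 = (2 + 2*(-8) + 10*4) - 1296 = (2 - 16 + 40) - 1296 = 26 - 1296 = -1270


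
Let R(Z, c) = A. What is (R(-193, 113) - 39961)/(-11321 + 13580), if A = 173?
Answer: -39788/2259 ≈ -17.613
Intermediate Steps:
R(Z, c) = 173
(R(-193, 113) - 39961)/(-11321 + 13580) = (173 - 39961)/(-11321 + 13580) = -39788/2259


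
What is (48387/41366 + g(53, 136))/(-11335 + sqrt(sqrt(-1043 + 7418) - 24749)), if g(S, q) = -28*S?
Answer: 61338757/(41366*(11335 - I*sqrt(24749 - 5*sqrt(255)))) ≈ 0.13079 + 0.0018124*I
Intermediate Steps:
(48387/41366 + g(53, 136))/(-11335 + sqrt(sqrt(-1043 + 7418) - 24749)) = (48387/41366 - 28*53)/(-11335 + sqrt(sqrt(-1043 + 7418) - 24749)) = (48387*(1/41366) - 1484)/(-11335 + sqrt(sqrt(6375) - 24749)) = (48387/41366 - 1484)/(-11335 + sqrt(5*sqrt(255) - 24749)) = -61338757/(41366*(-11335 + sqrt(-24749 + 5*sqrt(255))))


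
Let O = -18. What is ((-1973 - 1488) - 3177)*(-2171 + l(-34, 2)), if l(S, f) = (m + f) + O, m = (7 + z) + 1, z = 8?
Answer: 14411098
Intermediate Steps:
m = 16 (m = (7 + 8) + 1 = 15 + 1 = 16)
l(S, f) = -2 + f (l(S, f) = (16 + f) - 18 = -2 + f)
((-1973 - 1488) - 3177)*(-2171 + l(-34, 2)) = ((-1973 - 1488) - 3177)*(-2171 + (-2 + 2)) = (-3461 - 3177)*(-2171 + 0) = -6638*(-2171) = 14411098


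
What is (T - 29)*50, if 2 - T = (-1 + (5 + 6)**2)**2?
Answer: -721350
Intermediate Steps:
T = -14398 (T = 2 - (-1 + (5 + 6)**2)**2 = 2 - (-1 + 11**2)**2 = 2 - (-1 + 121)**2 = 2 - 1*120**2 = 2 - 1*14400 = 2 - 14400 = -14398)
(T - 29)*50 = (-14398 - 29)*50 = -14427*50 = -721350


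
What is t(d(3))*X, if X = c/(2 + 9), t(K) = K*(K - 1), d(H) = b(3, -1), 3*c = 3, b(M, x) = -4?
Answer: 20/11 ≈ 1.8182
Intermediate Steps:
c = 1 (c = (⅓)*3 = 1)
d(H) = -4
t(K) = K*(-1 + K)
X = 1/11 (X = 1/(2 + 9) = 1/11 ≈ 0.090909)
t(d(3))*X = -4*(-1 - 4)*(1/11) = -4*(-5)*(1/11) = 20*(1/11) = 20/11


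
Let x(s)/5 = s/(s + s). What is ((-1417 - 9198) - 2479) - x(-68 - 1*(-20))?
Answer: -26193/2 ≈ -13097.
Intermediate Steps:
x(s) = 5/2 (x(s) = 5*(s/(s + s)) = 5*(s/((2*s))) = 5*(s*(1/(2*s))) = 5*(½) = 5/2)
((-1417 - 9198) - 2479) - x(-68 - 1*(-20)) = ((-1417 - 9198) - 2479) - 1*5/2 = (-10615 - 2479) - 5/2 = -13094 - 5/2 = -26193/2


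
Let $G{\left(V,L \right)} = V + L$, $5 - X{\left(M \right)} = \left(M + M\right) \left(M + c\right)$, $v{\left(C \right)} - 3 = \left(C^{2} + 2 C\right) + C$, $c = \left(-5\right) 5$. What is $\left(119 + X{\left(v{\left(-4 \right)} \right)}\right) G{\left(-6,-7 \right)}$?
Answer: $-4888$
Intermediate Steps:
$c = -25$
$v{\left(C \right)} = 3 + C^{2} + 3 C$ ($v{\left(C \right)} = 3 + \left(\left(C^{2} + 2 C\right) + C\right) = 3 + \left(C^{2} + 3 C\right) = 3 + C^{2} + 3 C$)
$X{\left(M \right)} = 5 - 2 M \left(-25 + M\right)$ ($X{\left(M \right)} = 5 - \left(M + M\right) \left(M - 25\right) = 5 - 2 M \left(-25 + M\right)$)
$G{\left(V,L \right)} = L + V$
$\left(119 + X{\left(v{\left(-4 \right)} \right)}\right) G{\left(-6,-7 \right)} = \left(119 + \left(5 - 2 \left(3 + \left(-4\right)^{2} + 3 \left(-4\right)\right)^{2} + 50 \left(3 + \left(-4\right)^{2} + 3 \left(-4\right)\right)\right)\right) \left(-7 - 6\right) = \left(119 + \left(5 - 2 \left(3 + 16 - 12\right)^{2} + 50 \left(3 + 16 - 12\right)\right)\right) \left(-13\right) = \left(119 + \left(5 - 2 \cdot 7^{2} + 50 \cdot 7\right)\right) \left(-13\right) = \left(119 + \left(5 - 98 + 350\right)\right) \left(-13\right) = \left(119 + 257\right) \left(-13\right) = 376 \left(-13\right) = -4888$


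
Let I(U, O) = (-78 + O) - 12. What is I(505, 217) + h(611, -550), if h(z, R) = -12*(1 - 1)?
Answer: 127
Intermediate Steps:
I(U, O) = -90 + O
h(z, R) = 0 (h(z, R) = -12*0 = 0)
I(505, 217) + h(611, -550) = (-90 + 217) + 0 = 127 + 0 = 127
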